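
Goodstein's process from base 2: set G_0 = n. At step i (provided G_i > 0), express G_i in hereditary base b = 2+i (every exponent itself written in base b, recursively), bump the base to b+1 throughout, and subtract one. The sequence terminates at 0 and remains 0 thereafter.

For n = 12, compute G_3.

15685

i=0: 12 = 2^(2 + 1) + 2^2 (b=2); 2→3: 3^(3 + 1) + 3^3 = 108; 108−1 = 107
i=1: 107 = 3^(3 + 1) + 2·3^2 + 2·3 + 2 (b=3); 3→4: 4^(4 + 1) + 2·4^2 + 2·4 + 2 = 1066; 1066−1 = 1065
i=2: 1065 = 4^(4 + 1) + 2·4^2 + 2·4 + 1 (b=4); 4→5: 5^(5 + 1) + 2·5^2 + 2·5 + 1 = 15686; 15686−1 = 15685
i=3: 15685 = 5^(5 + 1) + 2·5^2 + 2·5 (b=5); 5→6: 6^(6 + 1) + 2·6^2 + 2·6 = 280020; 280020−1 = 280019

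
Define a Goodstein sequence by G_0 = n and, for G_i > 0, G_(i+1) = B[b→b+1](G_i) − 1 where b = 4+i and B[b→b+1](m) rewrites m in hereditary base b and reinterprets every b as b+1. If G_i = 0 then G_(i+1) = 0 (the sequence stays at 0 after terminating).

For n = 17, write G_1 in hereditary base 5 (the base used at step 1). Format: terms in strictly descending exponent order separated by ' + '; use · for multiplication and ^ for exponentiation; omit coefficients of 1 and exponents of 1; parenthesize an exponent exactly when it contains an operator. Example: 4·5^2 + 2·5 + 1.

5^2

base 4: 17 = 4^2 + 1; at 5: 5^2 + 1 = 26; next = 25
base 5: 25 = 5^2; at 6: 6^2 = 36; next = 35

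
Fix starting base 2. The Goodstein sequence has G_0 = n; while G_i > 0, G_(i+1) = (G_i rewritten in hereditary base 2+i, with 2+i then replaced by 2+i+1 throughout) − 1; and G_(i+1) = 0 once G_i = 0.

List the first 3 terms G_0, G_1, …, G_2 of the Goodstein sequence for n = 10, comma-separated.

10, 83, 1025

step 0: 10 = 2^(2 + 1) + 2; sub 3 for 2: 3^(3 + 1) + 3; = 84; G_1 = 84−1 = 83
step 1: 83 = 3^(3 + 1) + 2; sub 4 for 3: 4^(4 + 1) + 2; = 1026; G_2 = 1026−1 = 1025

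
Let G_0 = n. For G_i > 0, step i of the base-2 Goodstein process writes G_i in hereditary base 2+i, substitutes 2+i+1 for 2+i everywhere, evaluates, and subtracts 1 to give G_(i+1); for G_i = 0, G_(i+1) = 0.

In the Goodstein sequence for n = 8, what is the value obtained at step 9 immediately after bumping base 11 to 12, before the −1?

17832200896812

base 2: 8 = 2^(2 + 1); at 3: 3^(3 + 1) = 81; next = 80
base 3: 80 = 2·3^3 + 2·3^2 + 2·3 + 2; at 4: 2·4^4 + 2·4^2 + 2·4 + 2 = 554; next = 553
base 4: 553 = 2·4^4 + 2·4^2 + 2·4 + 1; at 5: 2·5^5 + 2·5^2 + 2·5 + 1 = 6311; next = 6310
base 5: 6310 = 2·5^5 + 2·5^2 + 2·5; at 6: 2·6^6 + 2·6^2 + 2·6 = 93396; next = 93395
base 6: 93395 = 2·6^6 + 2·6^2 + 6 + 5; at 7: 2·7^7 + 2·7^2 + 7 + 5 = 1647196; next = 1647195
base 7: 1647195 = 2·7^7 + 2·7^2 + 7 + 4; at 8: 2·8^8 + 2·8^2 + 8 + 4 = 33554572; next = 33554571
base 8: 33554571 = 2·8^8 + 2·8^2 + 8 + 3; at 9: 2·9^9 + 2·9^2 + 9 + 3 = 774841152; next = 774841151
base 9: 774841151 = 2·9^9 + 2·9^2 + 9 + 2; at 10: 2·10^10 + 2·10^2 + 10 + 2 = 20000000212; next = 20000000211
base 10: 20000000211 = 2·10^10 + 2·10^2 + 10 + 1; at 11: 2·11^11 + 2·11^2 + 11 + 1 = 570623341476; next = 570623341475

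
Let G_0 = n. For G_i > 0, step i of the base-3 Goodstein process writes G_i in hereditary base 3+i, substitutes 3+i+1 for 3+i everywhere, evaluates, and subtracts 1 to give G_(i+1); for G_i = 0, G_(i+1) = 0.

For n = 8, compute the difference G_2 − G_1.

base 3: 8 = 2·3 + 2; at 4: 2·4 + 2 = 10; next = 9
base 4: 9 = 2·4 + 1; at 5: 2·5 + 1 = 11; next = 10

1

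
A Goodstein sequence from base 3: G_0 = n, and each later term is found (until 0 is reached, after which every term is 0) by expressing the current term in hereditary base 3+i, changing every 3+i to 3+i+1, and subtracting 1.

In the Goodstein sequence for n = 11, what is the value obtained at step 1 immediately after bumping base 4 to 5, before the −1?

26

base 3: 11 = 3^2 + 2; at 4: 4^2 + 2 = 18; next = 17
base 4: 17 = 4^2 + 1; at 5: 5^2 + 1 = 26; next = 25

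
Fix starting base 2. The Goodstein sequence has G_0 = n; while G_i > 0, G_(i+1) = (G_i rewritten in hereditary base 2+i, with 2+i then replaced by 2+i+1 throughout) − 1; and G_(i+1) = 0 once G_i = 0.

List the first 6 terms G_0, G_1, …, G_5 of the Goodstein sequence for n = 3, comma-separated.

step 0: 3 = 2 + 1; sub 3 for 2: 3 + 1; = 4; G_1 = 4−1 = 3
step 1: 3 = 3; sub 4 for 3: 4; = 4; G_2 = 4−1 = 3
step 2: 3 = 3; sub 5 for 4: 3; = 3; G_3 = 3−1 = 2
step 3: 2 = 2; sub 6 for 5: 2; = 2; G_4 = 2−1 = 1
step 4: 1 = 1; sub 7 for 6: 1; = 1; G_5 = 1−1 = 0

3, 3, 3, 2, 1, 0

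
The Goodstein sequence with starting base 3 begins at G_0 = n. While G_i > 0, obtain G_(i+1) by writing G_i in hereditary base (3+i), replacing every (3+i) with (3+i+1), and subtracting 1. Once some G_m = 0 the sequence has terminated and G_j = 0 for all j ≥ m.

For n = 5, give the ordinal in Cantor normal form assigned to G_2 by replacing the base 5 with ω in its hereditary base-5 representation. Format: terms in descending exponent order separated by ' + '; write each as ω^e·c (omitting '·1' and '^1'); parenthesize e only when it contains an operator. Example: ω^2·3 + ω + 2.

G_0 = 5. HB_3(5) = 3 + 2. Bump = 6. G_1 = 5.
G_1 = 5. HB_4(5) = 4 + 1. Bump = 6. G_2 = 5.
G_2 = 5. HB_5(5) = 5. Bump = 6. G_3 = 5.

ω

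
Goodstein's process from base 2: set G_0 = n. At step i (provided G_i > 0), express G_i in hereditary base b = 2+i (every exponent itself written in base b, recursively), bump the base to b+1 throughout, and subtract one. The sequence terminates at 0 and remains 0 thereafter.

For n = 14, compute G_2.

1281

i=0: 14 = 2^(2 + 1) + 2^2 + 2 (b=2); 2→3: 3^(3 + 1) + 3^3 + 3 = 111; 111−1 = 110
i=1: 110 = 3^(3 + 1) + 3^3 + 2 (b=3); 3→4: 4^(4 + 1) + 4^4 + 2 = 1282; 1282−1 = 1281
i=2: 1281 = 4^(4 + 1) + 4^4 + 1 (b=4); 4→5: 5^(5 + 1) + 5^5 + 1 = 18751; 18751−1 = 18750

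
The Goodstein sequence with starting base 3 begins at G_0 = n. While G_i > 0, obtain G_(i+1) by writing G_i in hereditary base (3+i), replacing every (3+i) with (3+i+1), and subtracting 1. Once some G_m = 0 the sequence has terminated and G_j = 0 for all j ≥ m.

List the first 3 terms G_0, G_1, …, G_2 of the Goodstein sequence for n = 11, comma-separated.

11 —HB3→ 3^2 + 2 —bump→ 4^2 + 2 = 18 —(−1)→ 17
17 —HB4→ 4^2 + 1 —bump→ 5^2 + 1 = 26 —(−1)→ 25

11, 17, 25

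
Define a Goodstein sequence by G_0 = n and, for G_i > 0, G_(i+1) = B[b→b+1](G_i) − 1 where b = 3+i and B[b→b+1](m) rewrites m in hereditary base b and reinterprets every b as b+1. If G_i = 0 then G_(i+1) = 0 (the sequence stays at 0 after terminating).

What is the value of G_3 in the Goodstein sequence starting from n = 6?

i=0: 6 = 2·3 (b=3); 3→4: 2·4 = 8; 8−1 = 7
i=1: 7 = 4 + 3 (b=4); 4→5: 5 + 3 = 8; 8−1 = 7
i=2: 7 = 5 + 2 (b=5); 5→6: 6 + 2 = 8; 8−1 = 7
i=3: 7 = 6 + 1 (b=6); 6→7: 7 + 1 = 8; 8−1 = 7

7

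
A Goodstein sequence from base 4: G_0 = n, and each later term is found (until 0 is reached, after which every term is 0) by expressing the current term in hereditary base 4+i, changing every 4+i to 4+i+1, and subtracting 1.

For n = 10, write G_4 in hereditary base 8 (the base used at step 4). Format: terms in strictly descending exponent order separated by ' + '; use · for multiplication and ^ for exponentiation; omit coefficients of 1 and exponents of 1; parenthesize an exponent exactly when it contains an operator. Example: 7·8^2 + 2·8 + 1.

G_0 = 10. HB_4(10) = 2·4 + 2. Bump = 12. G_1 = 11.
G_1 = 11. HB_5(11) = 2·5 + 1. Bump = 13. G_2 = 12.
G_2 = 12. HB_6(12) = 2·6. Bump = 14. G_3 = 13.
G_3 = 13. HB_7(13) = 7 + 6. Bump = 14. G_4 = 13.
G_4 = 13. HB_8(13) = 8 + 5. Bump = 14. G_5 = 13.

8 + 5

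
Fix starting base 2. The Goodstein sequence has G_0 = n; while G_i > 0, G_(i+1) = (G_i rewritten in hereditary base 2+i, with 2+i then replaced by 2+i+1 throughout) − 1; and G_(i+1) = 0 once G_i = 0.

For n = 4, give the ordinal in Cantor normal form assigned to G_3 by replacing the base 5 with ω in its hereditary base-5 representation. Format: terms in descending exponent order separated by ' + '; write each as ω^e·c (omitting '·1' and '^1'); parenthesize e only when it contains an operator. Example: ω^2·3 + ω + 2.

(0) 4|_2 = 2^2 ↦ 3^3|_3 = 27 ⇒ 26
(1) 26|_3 = 2·3^2 + 2·3 + 2 ↦ 2·4^2 + 2·4 + 2|_4 = 42 ⇒ 41
(2) 41|_4 = 2·4^2 + 2·4 + 1 ↦ 2·5^2 + 2·5 + 1|_5 = 61 ⇒ 60
(3) 60|_5 = 2·5^2 + 2·5 ↦ 2·6^2 + 2·6|_6 = 84 ⇒ 83

ω^2·2 + ω·2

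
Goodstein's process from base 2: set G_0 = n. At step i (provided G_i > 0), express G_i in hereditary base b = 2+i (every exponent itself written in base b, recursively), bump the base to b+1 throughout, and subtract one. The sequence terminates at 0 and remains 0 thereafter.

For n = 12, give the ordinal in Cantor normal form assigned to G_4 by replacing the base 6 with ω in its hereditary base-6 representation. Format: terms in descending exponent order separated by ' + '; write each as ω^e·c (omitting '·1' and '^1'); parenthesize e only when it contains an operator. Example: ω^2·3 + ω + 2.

step 0: 12 = 2^(2 + 1) + 2^2; sub 3 for 2: 3^(3 + 1) + 3^3; = 108; G_1 = 108−1 = 107
step 1: 107 = 3^(3 + 1) + 2·3^2 + 2·3 + 2; sub 4 for 3: 4^(4 + 1) + 2·4^2 + 2·4 + 2; = 1066; G_2 = 1066−1 = 1065
step 2: 1065 = 4^(4 + 1) + 2·4^2 + 2·4 + 1; sub 5 for 4: 5^(5 + 1) + 2·5^2 + 2·5 + 1; = 15686; G_3 = 15686−1 = 15685
step 3: 15685 = 5^(5 + 1) + 2·5^2 + 2·5; sub 6 for 5: 6^(6 + 1) + 2·6^2 + 2·6; = 280020; G_4 = 280020−1 = 280019
step 4: 280019 = 6^(6 + 1) + 2·6^2 + 6 + 5; sub 7 for 6: 7^(7 + 1) + 2·7^2 + 7 + 5; = 5764911; G_5 = 5764911−1 = 5764910

ω^(ω + 1) + ω^2·2 + ω + 5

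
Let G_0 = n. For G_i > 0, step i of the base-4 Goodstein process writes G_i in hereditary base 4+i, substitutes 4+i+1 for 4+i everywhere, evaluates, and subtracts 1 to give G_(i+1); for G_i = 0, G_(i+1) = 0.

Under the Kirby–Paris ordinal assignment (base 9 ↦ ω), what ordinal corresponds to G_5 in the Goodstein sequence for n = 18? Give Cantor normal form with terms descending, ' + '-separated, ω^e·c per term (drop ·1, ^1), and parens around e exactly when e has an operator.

(0) 18|_4 = 4^2 + 2 ↦ 5^2 + 2|_5 = 27 ⇒ 26
(1) 26|_5 = 5^2 + 1 ↦ 6^2 + 1|_6 = 37 ⇒ 36
(2) 36|_6 = 6^2 ↦ 7^2|_7 = 49 ⇒ 48
(3) 48|_7 = 6·7 + 6 ↦ 6·8 + 6|_8 = 54 ⇒ 53
(4) 53|_8 = 6·8 + 5 ↦ 6·9 + 5|_9 = 59 ⇒ 58
(5) 58|_9 = 6·9 + 4 ↦ 6·10 + 4|_10 = 64 ⇒ 63

ω·6 + 4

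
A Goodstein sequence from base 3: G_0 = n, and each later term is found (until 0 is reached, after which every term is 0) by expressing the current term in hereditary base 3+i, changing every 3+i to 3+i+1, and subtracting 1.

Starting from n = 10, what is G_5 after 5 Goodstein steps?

33

[0] 10 ≡ 3^2 + 1 (base 3). Lift 4: 17. −1: 16.
[1] 16 ≡ 4^2 (base 4). Lift 5: 25. −1: 24.
[2] 24 ≡ 4·5 + 4 (base 5). Lift 6: 28. −1: 27.
[3] 27 ≡ 4·6 + 3 (base 6). Lift 7: 31. −1: 30.
[4] 30 ≡ 4·7 + 2 (base 7). Lift 8: 34. −1: 33.
[5] 33 ≡ 4·8 + 1 (base 8). Lift 9: 37. −1: 36.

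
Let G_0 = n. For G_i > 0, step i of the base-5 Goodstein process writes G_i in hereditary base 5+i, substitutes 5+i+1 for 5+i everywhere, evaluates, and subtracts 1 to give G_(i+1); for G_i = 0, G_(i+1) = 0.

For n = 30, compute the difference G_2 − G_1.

(0) 30|_5 = 5^2 + 5 ↦ 6^2 + 6|_6 = 42 ⇒ 41
(1) 41|_6 = 6^2 + 5 ↦ 7^2 + 5|_7 = 54 ⇒ 53

12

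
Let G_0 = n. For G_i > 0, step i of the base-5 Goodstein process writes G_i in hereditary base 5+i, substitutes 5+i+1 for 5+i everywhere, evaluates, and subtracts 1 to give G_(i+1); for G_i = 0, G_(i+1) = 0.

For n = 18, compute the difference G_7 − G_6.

1

base 5: 18 = 3·5 + 3; at 6: 3·6 + 3 = 21; next = 20
base 6: 20 = 3·6 + 2; at 7: 3·7 + 2 = 23; next = 22
base 7: 22 = 3·7 + 1; at 8: 3·8 + 1 = 25; next = 24
base 8: 24 = 3·8; at 9: 3·9 = 27; next = 26
base 9: 26 = 2·9 + 8; at 10: 2·10 + 8 = 28; next = 27
base 10: 27 = 2·10 + 7; at 11: 2·11 + 7 = 29; next = 28
base 11: 28 = 2·11 + 6; at 12: 2·12 + 6 = 30; next = 29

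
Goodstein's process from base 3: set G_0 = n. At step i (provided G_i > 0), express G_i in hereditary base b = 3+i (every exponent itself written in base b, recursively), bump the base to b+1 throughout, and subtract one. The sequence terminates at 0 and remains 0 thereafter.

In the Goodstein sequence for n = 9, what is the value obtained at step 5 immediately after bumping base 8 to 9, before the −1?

step 0: 9 = 3^2; sub 4 for 3: 4^2; = 16; G_1 = 16−1 = 15
step 1: 15 = 3·4 + 3; sub 5 for 4: 3·5 + 3; = 18; G_2 = 18−1 = 17
step 2: 17 = 3·5 + 2; sub 6 for 5: 3·6 + 2; = 20; G_3 = 20−1 = 19
step 3: 19 = 3·6 + 1; sub 7 for 6: 3·7 + 1; = 22; G_4 = 22−1 = 21
step 4: 21 = 3·7; sub 8 for 7: 3·8; = 24; G_5 = 24−1 = 23
step 5: 23 = 2·8 + 7; sub 9 for 8: 2·9 + 7; = 25; G_6 = 25−1 = 24

25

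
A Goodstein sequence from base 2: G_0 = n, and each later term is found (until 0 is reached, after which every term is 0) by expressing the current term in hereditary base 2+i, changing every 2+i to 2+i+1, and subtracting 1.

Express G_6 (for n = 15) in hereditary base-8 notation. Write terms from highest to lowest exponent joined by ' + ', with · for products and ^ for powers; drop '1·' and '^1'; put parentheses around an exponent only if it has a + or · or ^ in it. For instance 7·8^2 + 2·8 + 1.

8^(8 + 1) + 7·8^7 + 7·8^6 + 7·8^5 + 7·8^4 + 7·8^3 + 7·8^2 + 7·8 + 7

i=0: 15 = 2^(2 + 1) + 2^2 + 2 + 1 (b=2); 2→3: 3^(3 + 1) + 3^3 + 3 + 1 = 112; 112−1 = 111
i=1: 111 = 3^(3 + 1) + 3^3 + 3 (b=3); 3→4: 4^(4 + 1) + 4^4 + 4 = 1284; 1284−1 = 1283
i=2: 1283 = 4^(4 + 1) + 4^4 + 3 (b=4); 4→5: 5^(5 + 1) + 5^5 + 3 = 18753; 18753−1 = 18752
i=3: 18752 = 5^(5 + 1) + 5^5 + 2 (b=5); 5→6: 6^(6 + 1) + 6^6 + 2 = 326594; 326594−1 = 326593
i=4: 326593 = 6^(6 + 1) + 6^6 + 1 (b=6); 6→7: 7^(7 + 1) + 7^7 + 1 = 6588345; 6588345−1 = 6588344
i=5: 6588344 = 7^(7 + 1) + 7^7 (b=7); 7→8: 8^(8 + 1) + 8^8 = 150994944; 150994944−1 = 150994943
i=6: 150994943 = 8^(8 + 1) + 7·8^7 + 7·8^6 + 7·8^5 + 7·8^4 + 7·8^3 + 7·8^2 + 7·8 + 7 (b=8); 8→9: 9^(9 + 1) + 7·9^7 + 7·9^6 + 7·9^5 + 7·9^4 + 7·9^3 + 7·9^2 + 7·9 + 7 = 3524450281; 3524450281−1 = 3524450280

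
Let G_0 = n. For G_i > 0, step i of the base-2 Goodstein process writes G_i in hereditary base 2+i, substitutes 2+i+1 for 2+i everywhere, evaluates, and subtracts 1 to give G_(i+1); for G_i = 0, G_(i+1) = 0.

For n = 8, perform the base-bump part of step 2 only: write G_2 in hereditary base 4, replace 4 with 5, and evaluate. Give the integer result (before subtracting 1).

6311

8 —HB2→ 2^(2 + 1) —bump→ 3^(3 + 1) = 81 —(−1)→ 80
80 —HB3→ 2·3^3 + 2·3^2 + 2·3 + 2 —bump→ 2·4^4 + 2·4^2 + 2·4 + 2 = 554 —(−1)→ 553
553 —HB4→ 2·4^4 + 2·4^2 + 2·4 + 1 —bump→ 2·5^5 + 2·5^2 + 2·5 + 1 = 6311 —(−1)→ 6310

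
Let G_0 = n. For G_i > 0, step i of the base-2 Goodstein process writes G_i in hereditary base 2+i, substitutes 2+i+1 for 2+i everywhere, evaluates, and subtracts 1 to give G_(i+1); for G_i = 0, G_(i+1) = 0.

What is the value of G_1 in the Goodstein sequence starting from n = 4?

[0] 4 ≡ 2^2 (base 2). Lift 3: 27. −1: 26.
[1] 26 ≡ 2·3^2 + 2·3 + 2 (base 3). Lift 4: 42. −1: 41.

26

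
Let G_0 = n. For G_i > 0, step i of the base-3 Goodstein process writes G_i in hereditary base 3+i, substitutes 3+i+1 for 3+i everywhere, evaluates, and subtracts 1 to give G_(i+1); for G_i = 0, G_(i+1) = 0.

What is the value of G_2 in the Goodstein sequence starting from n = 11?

25

step 0: 11 = 3^2 + 2; sub 4 for 3: 4^2 + 2; = 18; G_1 = 18−1 = 17
step 1: 17 = 4^2 + 1; sub 5 for 4: 5^2 + 1; = 26; G_2 = 26−1 = 25
step 2: 25 = 5^2; sub 6 for 5: 6^2; = 36; G_3 = 36−1 = 35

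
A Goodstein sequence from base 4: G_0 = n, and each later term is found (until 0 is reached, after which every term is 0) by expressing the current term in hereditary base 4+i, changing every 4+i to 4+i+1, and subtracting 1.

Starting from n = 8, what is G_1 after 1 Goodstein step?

G_0 = 8. HB_4(8) = 2·4. Bump = 10. G_1 = 9.
G_1 = 9. HB_5(9) = 5 + 4. Bump = 10. G_2 = 9.

9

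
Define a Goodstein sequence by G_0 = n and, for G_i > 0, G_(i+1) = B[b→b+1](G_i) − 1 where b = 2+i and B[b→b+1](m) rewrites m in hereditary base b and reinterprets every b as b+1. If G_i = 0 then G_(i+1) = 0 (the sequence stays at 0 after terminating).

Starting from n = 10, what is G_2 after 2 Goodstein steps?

10 —HB2→ 2^(2 + 1) + 2 —bump→ 3^(3 + 1) + 3 = 84 —(−1)→ 83
83 —HB3→ 3^(3 + 1) + 2 —bump→ 4^(4 + 1) + 2 = 1026 —(−1)→ 1025
1025 —HB4→ 4^(4 + 1) + 1 —bump→ 5^(5 + 1) + 1 = 15626 —(−1)→ 15625

1025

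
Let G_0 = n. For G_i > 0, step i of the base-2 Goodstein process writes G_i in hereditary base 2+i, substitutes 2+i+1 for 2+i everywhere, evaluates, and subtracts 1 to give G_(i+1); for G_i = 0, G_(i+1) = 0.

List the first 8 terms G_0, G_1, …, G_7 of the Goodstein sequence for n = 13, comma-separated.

13, 108, 1279, 16092, 280711, 5765998, 134219479, 3486786855

G_0 = 13. HB_2(13) = 2^(2 + 1) + 2^2 + 1. Bump = 109. G_1 = 108.
G_1 = 108. HB_3(108) = 3^(3 + 1) + 3^3. Bump = 1280. G_2 = 1279.
G_2 = 1279. HB_4(1279) = 4^(4 + 1) + 3·4^3 + 3·4^2 + 3·4 + 3. Bump = 16093. G_3 = 16092.
G_3 = 16092. HB_5(16092) = 5^(5 + 1) + 3·5^3 + 3·5^2 + 3·5 + 2. Bump = 280712. G_4 = 280711.
G_4 = 280711. HB_6(280711) = 6^(6 + 1) + 3·6^3 + 3·6^2 + 3·6 + 1. Bump = 5765999. G_5 = 5765998.
G_5 = 5765998. HB_7(5765998) = 7^(7 + 1) + 3·7^3 + 3·7^2 + 3·7. Bump = 134219480. G_6 = 134219479.
G_6 = 134219479. HB_8(134219479) = 8^(8 + 1) + 3·8^3 + 3·8^2 + 2·8 + 7. Bump = 3486786856. G_7 = 3486786855.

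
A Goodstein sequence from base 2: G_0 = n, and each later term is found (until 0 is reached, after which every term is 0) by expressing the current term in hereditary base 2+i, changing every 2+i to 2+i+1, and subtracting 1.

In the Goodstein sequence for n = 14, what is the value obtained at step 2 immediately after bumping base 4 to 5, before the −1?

18751

(0) 14|_2 = 2^(2 + 1) + 2^2 + 2 ↦ 3^(3 + 1) + 3^3 + 3|_3 = 111 ⇒ 110
(1) 110|_3 = 3^(3 + 1) + 3^3 + 2 ↦ 4^(4 + 1) + 4^4 + 2|_4 = 1282 ⇒ 1281
(2) 1281|_4 = 4^(4 + 1) + 4^4 + 1 ↦ 5^(5 + 1) + 5^5 + 1|_5 = 18751 ⇒ 18750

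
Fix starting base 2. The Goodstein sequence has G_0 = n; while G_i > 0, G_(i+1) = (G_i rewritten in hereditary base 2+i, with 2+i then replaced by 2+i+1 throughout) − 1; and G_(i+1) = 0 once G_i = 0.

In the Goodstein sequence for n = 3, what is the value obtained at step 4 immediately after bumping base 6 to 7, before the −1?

1

3 —HB2→ 2 + 1 —bump→ 3 + 1 = 4 —(−1)→ 3
3 —HB3→ 3 —bump→ 4 = 4 —(−1)→ 3
3 —HB4→ 3 —bump→ 3 = 3 —(−1)→ 2
2 —HB5→ 2 —bump→ 2 = 2 —(−1)→ 1
1 —HB6→ 1 —bump→ 1 = 1 —(−1)→ 0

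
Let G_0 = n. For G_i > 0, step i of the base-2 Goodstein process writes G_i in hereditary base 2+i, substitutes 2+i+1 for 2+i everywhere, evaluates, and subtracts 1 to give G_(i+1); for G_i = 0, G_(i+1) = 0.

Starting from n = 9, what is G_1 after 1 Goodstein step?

81

base 2: 9 = 2^(2 + 1) + 1; at 3: 3^(3 + 1) + 1 = 82; next = 81
base 3: 81 = 3^(3 + 1); at 4: 4^(4 + 1) = 1024; next = 1023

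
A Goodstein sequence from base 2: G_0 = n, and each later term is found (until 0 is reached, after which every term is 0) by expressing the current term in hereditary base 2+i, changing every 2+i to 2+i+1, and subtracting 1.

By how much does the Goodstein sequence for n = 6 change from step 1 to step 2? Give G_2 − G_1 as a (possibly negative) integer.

base 2: 6 = 2^2 + 2; at 3: 3^3 + 3 = 30; next = 29
base 3: 29 = 3^3 + 2; at 4: 4^4 + 2 = 258; next = 257

228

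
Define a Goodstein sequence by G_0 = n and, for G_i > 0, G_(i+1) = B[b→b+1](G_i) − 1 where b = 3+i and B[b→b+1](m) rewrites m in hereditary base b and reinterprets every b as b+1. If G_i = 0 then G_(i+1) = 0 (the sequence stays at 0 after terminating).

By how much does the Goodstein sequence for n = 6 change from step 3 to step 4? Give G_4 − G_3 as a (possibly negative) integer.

(0) 6|_3 = 2·3 ↦ 2·4|_4 = 8 ⇒ 7
(1) 7|_4 = 4 + 3 ↦ 5 + 3|_5 = 8 ⇒ 7
(2) 7|_5 = 5 + 2 ↦ 6 + 2|_6 = 8 ⇒ 7
(3) 7|_6 = 6 + 1 ↦ 7 + 1|_7 = 8 ⇒ 7

0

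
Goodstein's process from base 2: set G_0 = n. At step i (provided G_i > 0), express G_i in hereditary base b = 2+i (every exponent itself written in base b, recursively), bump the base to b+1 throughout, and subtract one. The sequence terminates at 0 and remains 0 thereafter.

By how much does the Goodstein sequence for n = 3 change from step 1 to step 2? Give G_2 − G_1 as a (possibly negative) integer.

(0) 3|_2 = 2 + 1 ↦ 3 + 1|_3 = 4 ⇒ 3
(1) 3|_3 = 3 ↦ 4|_4 = 4 ⇒ 3

0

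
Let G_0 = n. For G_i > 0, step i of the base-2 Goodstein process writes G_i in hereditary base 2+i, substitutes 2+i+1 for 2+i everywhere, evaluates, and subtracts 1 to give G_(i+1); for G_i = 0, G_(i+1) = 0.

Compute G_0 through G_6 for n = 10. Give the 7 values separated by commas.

10 —HB2→ 2^(2 + 1) + 2 —bump→ 3^(3 + 1) + 3 = 84 —(−1)→ 83
83 —HB3→ 3^(3 + 1) + 2 —bump→ 4^(4 + 1) + 2 = 1026 —(−1)→ 1025
1025 —HB4→ 4^(4 + 1) + 1 —bump→ 5^(5 + 1) + 1 = 15626 —(−1)→ 15625
15625 —HB5→ 5^(5 + 1) —bump→ 6^(6 + 1) = 279936 —(−1)→ 279935
279935 —HB6→ 5·6^6 + 5·6^5 + 5·6^4 + 5·6^3 + 5·6^2 + 5·6 + 5 —bump→ 5·7^7 + 5·7^5 + 5·7^4 + 5·7^3 + 5·7^2 + 5·7 + 5 = 4215755 —(−1)→ 4215754
4215754 —HB7→ 5·7^7 + 5·7^5 + 5·7^4 + 5·7^3 + 5·7^2 + 5·7 + 4 —bump→ 5·8^8 + 5·8^5 + 5·8^4 + 5·8^3 + 5·8^2 + 5·8 + 4 = 84073324 —(−1)→ 84073323

10, 83, 1025, 15625, 279935, 4215754, 84073323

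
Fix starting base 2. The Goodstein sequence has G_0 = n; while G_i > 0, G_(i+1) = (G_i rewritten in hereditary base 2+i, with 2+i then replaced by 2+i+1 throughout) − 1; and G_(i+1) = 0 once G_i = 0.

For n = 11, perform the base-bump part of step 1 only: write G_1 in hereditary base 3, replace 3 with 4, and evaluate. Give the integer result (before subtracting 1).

11 —HB2→ 2^(2 + 1) + 2 + 1 —bump→ 3^(3 + 1) + 3 + 1 = 85 —(−1)→ 84
84 —HB3→ 3^(3 + 1) + 3 —bump→ 4^(4 + 1) + 4 = 1028 —(−1)→ 1027

1028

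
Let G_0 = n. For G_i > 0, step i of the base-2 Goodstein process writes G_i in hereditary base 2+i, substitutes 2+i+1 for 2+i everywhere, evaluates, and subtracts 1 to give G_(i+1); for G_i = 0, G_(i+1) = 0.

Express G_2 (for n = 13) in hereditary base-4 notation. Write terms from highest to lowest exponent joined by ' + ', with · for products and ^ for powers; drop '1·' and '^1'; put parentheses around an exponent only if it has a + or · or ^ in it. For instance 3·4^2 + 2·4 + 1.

4^(4 + 1) + 3·4^3 + 3·4^2 + 3·4 + 3

base 2: 13 = 2^(2 + 1) + 2^2 + 1; at 3: 3^(3 + 1) + 3^3 + 1 = 109; next = 108
base 3: 108 = 3^(3 + 1) + 3^3; at 4: 4^(4 + 1) + 4^4 = 1280; next = 1279
base 4: 1279 = 4^(4 + 1) + 3·4^3 + 3·4^2 + 3·4 + 3; at 5: 5^(5 + 1) + 3·5^3 + 3·5^2 + 3·5 + 3 = 16093; next = 16092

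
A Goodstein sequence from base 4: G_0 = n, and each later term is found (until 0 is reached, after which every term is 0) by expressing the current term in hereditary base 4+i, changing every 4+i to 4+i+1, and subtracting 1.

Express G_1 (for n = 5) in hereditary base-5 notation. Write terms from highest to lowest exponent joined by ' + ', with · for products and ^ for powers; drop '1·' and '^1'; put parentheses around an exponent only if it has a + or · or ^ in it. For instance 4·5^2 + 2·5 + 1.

(0) 5|_4 = 4 + 1 ↦ 5 + 1|_5 = 6 ⇒ 5
(1) 5|_5 = 5 ↦ 6|_6 = 6 ⇒ 5

5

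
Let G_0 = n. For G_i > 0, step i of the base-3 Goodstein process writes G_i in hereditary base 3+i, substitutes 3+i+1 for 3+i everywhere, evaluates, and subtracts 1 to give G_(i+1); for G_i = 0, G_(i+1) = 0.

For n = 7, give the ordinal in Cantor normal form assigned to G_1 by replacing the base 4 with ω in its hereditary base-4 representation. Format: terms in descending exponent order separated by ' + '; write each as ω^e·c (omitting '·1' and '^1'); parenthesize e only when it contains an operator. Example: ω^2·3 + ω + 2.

i=0: 7 = 2·3 + 1 (b=3); 3→4: 2·4 + 1 = 9; 9−1 = 8
i=1: 8 = 2·4 (b=4); 4→5: 2·5 = 10; 10−1 = 9

ω·2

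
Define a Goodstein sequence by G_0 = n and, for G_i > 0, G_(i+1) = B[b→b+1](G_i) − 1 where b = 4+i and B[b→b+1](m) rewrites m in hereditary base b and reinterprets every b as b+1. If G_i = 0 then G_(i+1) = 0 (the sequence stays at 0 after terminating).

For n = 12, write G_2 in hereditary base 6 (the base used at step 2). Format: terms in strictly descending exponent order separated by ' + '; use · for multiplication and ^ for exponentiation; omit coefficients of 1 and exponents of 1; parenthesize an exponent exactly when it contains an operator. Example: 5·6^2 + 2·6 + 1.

G_0 = 12. HB_4(12) = 3·4. Bump = 15. G_1 = 14.
G_1 = 14. HB_5(14) = 2·5 + 4. Bump = 16. G_2 = 15.
G_2 = 15. HB_6(15) = 2·6 + 3. Bump = 17. G_3 = 16.

2·6 + 3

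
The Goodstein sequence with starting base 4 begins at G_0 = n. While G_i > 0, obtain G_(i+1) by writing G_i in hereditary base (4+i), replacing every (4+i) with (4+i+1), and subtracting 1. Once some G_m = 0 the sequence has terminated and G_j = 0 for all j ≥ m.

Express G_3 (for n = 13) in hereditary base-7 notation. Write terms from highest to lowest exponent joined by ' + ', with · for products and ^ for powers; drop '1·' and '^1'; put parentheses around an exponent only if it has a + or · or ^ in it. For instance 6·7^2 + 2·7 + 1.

2·7 + 4

base 4: 13 = 3·4 + 1; at 5: 3·5 + 1 = 16; next = 15
base 5: 15 = 3·5; at 6: 3·6 = 18; next = 17
base 6: 17 = 2·6 + 5; at 7: 2·7 + 5 = 19; next = 18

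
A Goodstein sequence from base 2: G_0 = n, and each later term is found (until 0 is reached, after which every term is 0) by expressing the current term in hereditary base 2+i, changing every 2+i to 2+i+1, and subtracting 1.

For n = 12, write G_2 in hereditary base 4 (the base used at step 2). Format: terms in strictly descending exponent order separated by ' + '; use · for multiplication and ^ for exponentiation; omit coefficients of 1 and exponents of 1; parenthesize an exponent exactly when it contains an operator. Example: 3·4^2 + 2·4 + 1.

base 2: 12 = 2^(2 + 1) + 2^2; at 3: 3^(3 + 1) + 3^3 = 108; next = 107
base 3: 107 = 3^(3 + 1) + 2·3^2 + 2·3 + 2; at 4: 4^(4 + 1) + 2·4^2 + 2·4 + 2 = 1066; next = 1065

4^(4 + 1) + 2·4^2 + 2·4 + 1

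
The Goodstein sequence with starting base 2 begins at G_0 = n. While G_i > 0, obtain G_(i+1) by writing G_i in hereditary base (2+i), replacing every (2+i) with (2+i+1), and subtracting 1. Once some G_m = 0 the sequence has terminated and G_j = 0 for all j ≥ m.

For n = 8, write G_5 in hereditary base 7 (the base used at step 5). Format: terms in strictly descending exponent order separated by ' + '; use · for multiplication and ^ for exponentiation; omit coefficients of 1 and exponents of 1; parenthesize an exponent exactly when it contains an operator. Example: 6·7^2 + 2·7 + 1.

2·7^7 + 2·7^2 + 7 + 4

(0) 8|_2 = 2^(2 + 1) ↦ 3^(3 + 1)|_3 = 81 ⇒ 80
(1) 80|_3 = 2·3^3 + 2·3^2 + 2·3 + 2 ↦ 2·4^4 + 2·4^2 + 2·4 + 2|_4 = 554 ⇒ 553
(2) 553|_4 = 2·4^4 + 2·4^2 + 2·4 + 1 ↦ 2·5^5 + 2·5^2 + 2·5 + 1|_5 = 6311 ⇒ 6310
(3) 6310|_5 = 2·5^5 + 2·5^2 + 2·5 ↦ 2·6^6 + 2·6^2 + 2·6|_6 = 93396 ⇒ 93395
(4) 93395|_6 = 2·6^6 + 2·6^2 + 6 + 5 ↦ 2·7^7 + 2·7^2 + 7 + 5|_7 = 1647196 ⇒ 1647195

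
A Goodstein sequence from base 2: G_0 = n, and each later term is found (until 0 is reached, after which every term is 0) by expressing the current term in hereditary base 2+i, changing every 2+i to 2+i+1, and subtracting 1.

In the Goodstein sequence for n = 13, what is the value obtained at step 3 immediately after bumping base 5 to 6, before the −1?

280712

(0) 13|_2 = 2^(2 + 1) + 2^2 + 1 ↦ 3^(3 + 1) + 3^3 + 1|_3 = 109 ⇒ 108
(1) 108|_3 = 3^(3 + 1) + 3^3 ↦ 4^(4 + 1) + 4^4|_4 = 1280 ⇒ 1279
(2) 1279|_4 = 4^(4 + 1) + 3·4^3 + 3·4^2 + 3·4 + 3 ↦ 5^(5 + 1) + 3·5^3 + 3·5^2 + 3·5 + 3|_5 = 16093 ⇒ 16092
(3) 16092|_5 = 5^(5 + 1) + 3·5^3 + 3·5^2 + 3·5 + 2 ↦ 6^(6 + 1) + 3·6^3 + 3·6^2 + 3·6 + 2|_6 = 280712 ⇒ 280711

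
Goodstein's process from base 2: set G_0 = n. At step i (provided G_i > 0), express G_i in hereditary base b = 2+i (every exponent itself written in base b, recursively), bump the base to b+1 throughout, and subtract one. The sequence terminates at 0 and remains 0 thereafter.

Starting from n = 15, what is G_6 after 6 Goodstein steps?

G_0=15  [base 2] 2^(2 + 1) + 2^2 + 2 + 1  →[2↦3]→  3^(3 + 1) + 3^3 + 3 + 1 = 112  −1 ⇒ G_1=111
G_1=111  [base 3] 3^(3 + 1) + 3^3 + 3  →[3↦4]→  4^(4 + 1) + 4^4 + 4 = 1284  −1 ⇒ G_2=1283
G_2=1283  [base 4] 4^(4 + 1) + 4^4 + 3  →[4↦5]→  5^(5 + 1) + 5^5 + 3 = 18753  −1 ⇒ G_3=18752
G_3=18752  [base 5] 5^(5 + 1) + 5^5 + 2  →[5↦6]→  6^(6 + 1) + 6^6 + 2 = 326594  −1 ⇒ G_4=326593
G_4=326593  [base 6] 6^(6 + 1) + 6^6 + 1  →[6↦7]→  7^(7 + 1) + 7^7 + 1 = 6588345  −1 ⇒ G_5=6588344
G_5=6588344  [base 7] 7^(7 + 1) + 7^7  →[7↦8]→  8^(8 + 1) + 8^8 = 150994944  −1 ⇒ G_6=150994943
G_6=150994943  [base 8] 8^(8 + 1) + 7·8^7 + 7·8^6 + 7·8^5 + 7·8^4 + 7·8^3 + 7·8^2 + 7·8 + 7  →[8↦9]→  9^(9 + 1) + 7·9^7 + 7·9^6 + 7·9^5 + 7·9^4 + 7·9^3 + 7·9^2 + 7·9 + 7 = 3524450281  −1 ⇒ G_7=3524450280

150994943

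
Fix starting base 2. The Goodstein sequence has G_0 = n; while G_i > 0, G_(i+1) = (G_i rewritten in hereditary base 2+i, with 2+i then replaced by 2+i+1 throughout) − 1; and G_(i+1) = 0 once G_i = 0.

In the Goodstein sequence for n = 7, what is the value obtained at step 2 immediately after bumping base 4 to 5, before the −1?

3128

G_0=7  [base 2] 2^2 + 2 + 1  →[2↦3]→  3^3 + 3 + 1 = 31  −1 ⇒ G_1=30
G_1=30  [base 3] 3^3 + 3  →[3↦4]→  4^4 + 4 = 260  −1 ⇒ G_2=259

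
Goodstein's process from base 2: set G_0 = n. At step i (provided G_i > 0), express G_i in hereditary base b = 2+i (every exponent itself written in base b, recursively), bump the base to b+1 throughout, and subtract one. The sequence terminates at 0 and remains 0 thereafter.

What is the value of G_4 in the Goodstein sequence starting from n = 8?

[0] 8 ≡ 2^(2 + 1) (base 2). Lift 3: 81. −1: 80.
[1] 80 ≡ 2·3^3 + 2·3^2 + 2·3 + 2 (base 3). Lift 4: 554. −1: 553.
[2] 553 ≡ 2·4^4 + 2·4^2 + 2·4 + 1 (base 4). Lift 5: 6311. −1: 6310.
[3] 6310 ≡ 2·5^5 + 2·5^2 + 2·5 (base 5). Lift 6: 93396. −1: 93395.

93395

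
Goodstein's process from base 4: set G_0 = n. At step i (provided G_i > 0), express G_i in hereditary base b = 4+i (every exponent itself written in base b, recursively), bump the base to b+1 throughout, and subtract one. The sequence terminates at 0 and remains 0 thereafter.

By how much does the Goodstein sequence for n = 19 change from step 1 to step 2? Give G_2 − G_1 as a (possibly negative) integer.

G_0=19  [base 4] 4^2 + 3  →[4↦5]→  5^2 + 3 = 28  −1 ⇒ G_1=27
G_1=27  [base 5] 5^2 + 2  →[5↦6]→  6^2 + 2 = 38  −1 ⇒ G_2=37

10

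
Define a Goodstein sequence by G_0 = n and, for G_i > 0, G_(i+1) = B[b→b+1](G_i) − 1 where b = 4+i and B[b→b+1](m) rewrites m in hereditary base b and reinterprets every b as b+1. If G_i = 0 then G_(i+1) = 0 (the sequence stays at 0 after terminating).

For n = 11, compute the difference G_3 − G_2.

1

i=0: 11 = 2·4 + 3 (b=4); 4→5: 2·5 + 3 = 13; 13−1 = 12
i=1: 12 = 2·5 + 2 (b=5); 5→6: 2·6 + 2 = 14; 14−1 = 13
i=2: 13 = 2·6 + 1 (b=6); 6→7: 2·7 + 1 = 15; 15−1 = 14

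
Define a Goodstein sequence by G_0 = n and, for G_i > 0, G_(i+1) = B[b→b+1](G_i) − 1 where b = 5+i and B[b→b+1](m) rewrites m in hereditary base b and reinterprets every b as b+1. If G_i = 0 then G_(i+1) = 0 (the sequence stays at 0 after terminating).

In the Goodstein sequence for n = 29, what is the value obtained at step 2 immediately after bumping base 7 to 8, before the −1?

66

(0) 29|_5 = 5^2 + 4 ↦ 6^2 + 4|_6 = 40 ⇒ 39
(1) 39|_6 = 6^2 + 3 ↦ 7^2 + 3|_7 = 52 ⇒ 51
(2) 51|_7 = 7^2 + 2 ↦ 8^2 + 2|_8 = 66 ⇒ 65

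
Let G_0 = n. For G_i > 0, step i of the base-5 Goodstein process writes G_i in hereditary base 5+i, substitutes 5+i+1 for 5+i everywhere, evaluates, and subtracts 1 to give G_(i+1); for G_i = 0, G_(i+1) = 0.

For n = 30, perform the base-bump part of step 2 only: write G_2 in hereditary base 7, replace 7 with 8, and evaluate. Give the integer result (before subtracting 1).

step 0: 30 = 5^2 + 5; sub 6 for 5: 6^2 + 6; = 42; G_1 = 42−1 = 41
step 1: 41 = 6^2 + 5; sub 7 for 6: 7^2 + 5; = 54; G_2 = 54−1 = 53
step 2: 53 = 7^2 + 4; sub 8 for 7: 8^2 + 4; = 68; G_3 = 68−1 = 67

68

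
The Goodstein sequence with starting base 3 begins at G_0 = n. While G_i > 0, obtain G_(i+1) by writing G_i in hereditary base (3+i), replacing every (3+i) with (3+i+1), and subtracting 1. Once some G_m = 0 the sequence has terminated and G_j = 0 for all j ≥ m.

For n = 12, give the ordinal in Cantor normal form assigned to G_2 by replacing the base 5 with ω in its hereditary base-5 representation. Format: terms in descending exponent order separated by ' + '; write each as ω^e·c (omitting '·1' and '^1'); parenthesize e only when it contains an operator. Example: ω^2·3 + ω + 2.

G_0 = 12. HB_3(12) = 3^2 + 3. Bump = 20. G_1 = 19.
G_1 = 19. HB_4(19) = 4^2 + 3. Bump = 28. G_2 = 27.
G_2 = 27. HB_5(27) = 5^2 + 2. Bump = 38. G_3 = 37.

ω^2 + 2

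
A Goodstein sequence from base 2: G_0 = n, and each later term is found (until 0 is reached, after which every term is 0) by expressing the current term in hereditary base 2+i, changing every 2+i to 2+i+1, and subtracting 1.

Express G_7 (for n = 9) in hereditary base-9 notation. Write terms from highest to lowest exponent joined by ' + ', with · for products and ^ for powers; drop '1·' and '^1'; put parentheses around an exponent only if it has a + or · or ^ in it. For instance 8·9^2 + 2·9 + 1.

i=0: 9 = 2^(2 + 1) + 1 (b=2); 2→3: 3^(3 + 1) + 1 = 82; 82−1 = 81
i=1: 81 = 3^(3 + 1) (b=3); 3→4: 4^(4 + 1) = 1024; 1024−1 = 1023
i=2: 1023 = 3·4^4 + 3·4^3 + 3·4^2 + 3·4 + 3 (b=4); 4→5: 3·5^5 + 3·5^3 + 3·5^2 + 3·5 + 3 = 9843; 9843−1 = 9842
i=3: 9842 = 3·5^5 + 3·5^3 + 3·5^2 + 3·5 + 2 (b=5); 5→6: 3·6^6 + 3·6^3 + 3·6^2 + 3·6 + 2 = 140744; 140744−1 = 140743
i=4: 140743 = 3·6^6 + 3·6^3 + 3·6^2 + 3·6 + 1 (b=6); 6→7: 3·7^7 + 3·7^3 + 3·7^2 + 3·7 + 1 = 2471827; 2471827−1 = 2471826
i=5: 2471826 = 3·7^7 + 3·7^3 + 3·7^2 + 3·7 (b=7); 7→8: 3·8^8 + 3·8^3 + 3·8^2 + 3·8 = 50333400; 50333400−1 = 50333399
i=6: 50333399 = 3·8^8 + 3·8^3 + 3·8^2 + 2·8 + 7 (b=8); 8→9: 3·9^9 + 3·9^3 + 3·9^2 + 2·9 + 7 = 1162263922; 1162263922−1 = 1162263921

3·9^9 + 3·9^3 + 3·9^2 + 2·9 + 6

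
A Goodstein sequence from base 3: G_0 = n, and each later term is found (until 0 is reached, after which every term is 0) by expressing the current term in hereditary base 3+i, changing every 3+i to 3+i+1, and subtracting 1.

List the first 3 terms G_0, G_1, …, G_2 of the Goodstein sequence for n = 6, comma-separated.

6, 7, 7

G_0=6  [base 3] 2·3  →[3↦4]→  2·4 = 8  −1 ⇒ G_1=7
G_1=7  [base 4] 4 + 3  →[4↦5]→  5 + 3 = 8  −1 ⇒ G_2=7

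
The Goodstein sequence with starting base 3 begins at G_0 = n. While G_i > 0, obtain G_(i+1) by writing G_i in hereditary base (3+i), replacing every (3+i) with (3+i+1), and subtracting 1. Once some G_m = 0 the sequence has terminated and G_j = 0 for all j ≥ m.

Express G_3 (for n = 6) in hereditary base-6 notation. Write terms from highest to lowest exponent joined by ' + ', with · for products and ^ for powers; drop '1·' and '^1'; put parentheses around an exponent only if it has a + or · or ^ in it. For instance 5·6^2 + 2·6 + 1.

6 + 1

i=0: 6 = 2·3 (b=3); 3→4: 2·4 = 8; 8−1 = 7
i=1: 7 = 4 + 3 (b=4); 4→5: 5 + 3 = 8; 8−1 = 7
i=2: 7 = 5 + 2 (b=5); 5→6: 6 + 2 = 8; 8−1 = 7
i=3: 7 = 6 + 1 (b=6); 6→7: 7 + 1 = 8; 8−1 = 7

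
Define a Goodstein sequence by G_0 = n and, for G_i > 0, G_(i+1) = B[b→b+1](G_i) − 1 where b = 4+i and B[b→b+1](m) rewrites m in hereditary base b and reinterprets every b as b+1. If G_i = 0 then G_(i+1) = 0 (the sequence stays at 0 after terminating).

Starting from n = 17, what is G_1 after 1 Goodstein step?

G_0=17  [base 4] 4^2 + 1  →[4↦5]→  5^2 + 1 = 26  −1 ⇒ G_1=25
G_1=25  [base 5] 5^2  →[5↦6]→  6^2 = 36  −1 ⇒ G_2=35

25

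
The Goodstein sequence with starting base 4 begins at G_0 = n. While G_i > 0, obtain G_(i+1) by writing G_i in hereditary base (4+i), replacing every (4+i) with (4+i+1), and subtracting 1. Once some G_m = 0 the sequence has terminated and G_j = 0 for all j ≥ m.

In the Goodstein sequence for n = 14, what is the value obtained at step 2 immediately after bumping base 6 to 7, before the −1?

i=0: 14 = 3·4 + 2 (b=4); 4→5: 3·5 + 2 = 17; 17−1 = 16
i=1: 16 = 3·5 + 1 (b=5); 5→6: 3·6 + 1 = 19; 19−1 = 18
i=2: 18 = 3·6 (b=6); 6→7: 3·7 = 21; 21−1 = 20

21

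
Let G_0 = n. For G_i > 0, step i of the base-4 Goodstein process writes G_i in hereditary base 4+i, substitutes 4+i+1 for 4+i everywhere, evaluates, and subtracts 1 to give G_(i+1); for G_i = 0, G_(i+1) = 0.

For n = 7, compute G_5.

6

G_0 = 7. HB_4(7) = 4 + 3. Bump = 8. G_1 = 7.
G_1 = 7. HB_5(7) = 5 + 2. Bump = 8. G_2 = 7.
G_2 = 7. HB_6(7) = 6 + 1. Bump = 8. G_3 = 7.
G_3 = 7. HB_7(7) = 7. Bump = 8. G_4 = 7.
G_4 = 7. HB_8(7) = 7. Bump = 7. G_5 = 6.
G_5 = 6. HB_9(6) = 6. Bump = 6. G_6 = 5.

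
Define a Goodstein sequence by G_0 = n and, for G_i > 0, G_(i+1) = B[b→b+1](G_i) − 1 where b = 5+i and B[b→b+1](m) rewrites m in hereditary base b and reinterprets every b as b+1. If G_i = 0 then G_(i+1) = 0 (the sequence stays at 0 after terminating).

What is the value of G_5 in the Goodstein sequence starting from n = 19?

i=0: 19 = 3·5 + 4 (b=5); 5→6: 3·6 + 4 = 22; 22−1 = 21
i=1: 21 = 3·6 + 3 (b=6); 6→7: 3·7 + 3 = 24; 24−1 = 23
i=2: 23 = 3·7 + 2 (b=7); 7→8: 3·8 + 2 = 26; 26−1 = 25
i=3: 25 = 3·8 + 1 (b=8); 8→9: 3·9 + 1 = 28; 28−1 = 27
i=4: 27 = 3·9 (b=9); 9→10: 3·10 = 30; 30−1 = 29
i=5: 29 = 2·10 + 9 (b=10); 10→11: 2·11 + 9 = 31; 31−1 = 30

29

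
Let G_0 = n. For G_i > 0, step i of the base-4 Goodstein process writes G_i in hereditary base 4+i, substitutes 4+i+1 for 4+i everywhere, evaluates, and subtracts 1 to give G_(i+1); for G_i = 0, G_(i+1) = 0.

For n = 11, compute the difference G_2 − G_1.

G_0=11  [base 4] 2·4 + 3  →[4↦5]→  2·5 + 3 = 13  −1 ⇒ G_1=12
G_1=12  [base 5] 2·5 + 2  →[5↦6]→  2·6 + 2 = 14  −1 ⇒ G_2=13

1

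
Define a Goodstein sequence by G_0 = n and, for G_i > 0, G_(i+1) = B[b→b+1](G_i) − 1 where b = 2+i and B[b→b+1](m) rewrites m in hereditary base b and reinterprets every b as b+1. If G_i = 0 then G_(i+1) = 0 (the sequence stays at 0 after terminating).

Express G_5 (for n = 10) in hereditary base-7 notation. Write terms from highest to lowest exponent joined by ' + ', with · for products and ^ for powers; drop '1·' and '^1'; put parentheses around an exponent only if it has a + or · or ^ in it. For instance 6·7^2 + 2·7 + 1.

5·7^7 + 5·7^5 + 5·7^4 + 5·7^3 + 5·7^2 + 5·7 + 4

step 0: 10 = 2^(2 + 1) + 2; sub 3 for 2: 3^(3 + 1) + 3; = 84; G_1 = 84−1 = 83
step 1: 83 = 3^(3 + 1) + 2; sub 4 for 3: 4^(4 + 1) + 2; = 1026; G_2 = 1026−1 = 1025
step 2: 1025 = 4^(4 + 1) + 1; sub 5 for 4: 5^(5 + 1) + 1; = 15626; G_3 = 15626−1 = 15625
step 3: 15625 = 5^(5 + 1); sub 6 for 5: 6^(6 + 1); = 279936; G_4 = 279936−1 = 279935
step 4: 279935 = 5·6^6 + 5·6^5 + 5·6^4 + 5·6^3 + 5·6^2 + 5·6 + 5; sub 7 for 6: 5·7^7 + 5·7^5 + 5·7^4 + 5·7^3 + 5·7^2 + 5·7 + 5; = 4215755; G_5 = 4215755−1 = 4215754
step 5: 4215754 = 5·7^7 + 5·7^5 + 5·7^4 + 5·7^3 + 5·7^2 + 5·7 + 4; sub 8 for 7: 5·8^8 + 5·8^5 + 5·8^4 + 5·8^3 + 5·8^2 + 5·8 + 4; = 84073324; G_6 = 84073324−1 = 84073323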